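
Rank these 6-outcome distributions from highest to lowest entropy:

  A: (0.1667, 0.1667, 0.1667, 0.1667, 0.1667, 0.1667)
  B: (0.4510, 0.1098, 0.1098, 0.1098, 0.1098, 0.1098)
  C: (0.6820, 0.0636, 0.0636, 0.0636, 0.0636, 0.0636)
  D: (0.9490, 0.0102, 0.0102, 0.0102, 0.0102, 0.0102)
A > B > C > D

Key insight: Entropy is maximized by uniform distributions and minimized by concentrated distributions.

Entropies:
  H(A) = 2.5850 bits
  H(B) = 2.2678 bits
  H(C) = 1.6406 bits
  H(D) = 0.4090 bits

Ranking: A > B > C > D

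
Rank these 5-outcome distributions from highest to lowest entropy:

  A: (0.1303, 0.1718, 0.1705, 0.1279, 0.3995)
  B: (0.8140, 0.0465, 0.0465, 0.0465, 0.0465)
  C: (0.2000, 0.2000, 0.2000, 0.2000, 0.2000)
C > A > B

Key insight: Entropy is maximized by uniform distributions and minimized by concentrated distributions.

- Uniform distributions have maximum entropy log₂(5) = 2.3219 bits
- The more "peaked" or concentrated a distribution, the lower its entropy

Entropies:
  H(A) = 2.1632 bits
  H(B) = 1.0650 bits
  H(C) = 2.3219 bits

Ranking: C > A > B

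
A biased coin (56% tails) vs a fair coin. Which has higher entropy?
Fair coin

The fair coin is uniform (p=0.5), maximizing binary entropy at 1 bit. The biased coin has H(0.56) ≈ 0.990 bits — its outcome is more predictable, so its entropy is lower.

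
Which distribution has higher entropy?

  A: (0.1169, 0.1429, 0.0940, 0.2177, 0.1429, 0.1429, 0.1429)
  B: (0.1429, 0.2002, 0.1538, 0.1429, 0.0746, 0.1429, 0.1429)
A

Both distributions are close to uniform, making this a harder comparison.

H(A) = 2.7657 bits
H(B) = 2.7635 bits

The distribution closer to uniform has higher entropy.
Answer: A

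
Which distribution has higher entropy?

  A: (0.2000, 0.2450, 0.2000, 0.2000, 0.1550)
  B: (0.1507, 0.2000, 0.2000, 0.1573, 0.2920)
A

Both distributions are close to uniform, making this a harder comparison.

H(A) = 2.3072 bits
H(B) = 2.2785 bits

The distribution closer to uniform has higher entropy.
Answer: A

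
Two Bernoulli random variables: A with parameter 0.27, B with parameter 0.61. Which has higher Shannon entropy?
B

For binary distributions, entropy is maximized at p=0.5 and decreases as p moves toward 0 or 1.

H(A) = H(0.27) = 0.8415 bits
H(B) = H(0.61) = 0.9648 bits

Distribution B (p=0.61) is closer to uniform (p=0.5), so it has higher entropy.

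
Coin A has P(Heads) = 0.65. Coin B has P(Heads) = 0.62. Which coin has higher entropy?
B

For binary distributions, entropy is maximized at p=0.5 and decreases as p moves toward 0 or 1.

H(A) = H(0.65) = 0.9341 bits
H(B) = H(0.62) = 0.9580 bits

Distribution B (p=0.62) is closer to uniform (p=0.5), so it has higher entropy.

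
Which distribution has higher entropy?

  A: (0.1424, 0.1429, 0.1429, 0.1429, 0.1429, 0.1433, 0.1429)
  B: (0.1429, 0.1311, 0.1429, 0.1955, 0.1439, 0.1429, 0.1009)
A

Both distributions are close to uniform, making this a harder comparison.

H(A) = 2.8074 bits
H(B) = 2.7842 bits

The distribution closer to uniform has higher entropy.
Answer: A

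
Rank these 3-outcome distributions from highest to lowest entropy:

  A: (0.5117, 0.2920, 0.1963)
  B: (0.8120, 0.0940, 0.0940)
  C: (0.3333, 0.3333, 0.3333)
C > A > B

Key insight: Entropy is maximized by uniform distributions and minimized by concentrated distributions.

- Uniform distributions have maximum entropy log₂(3) = 1.5850 bits
- The more "peaked" or concentrated a distribution, the lower its entropy

Entropies:
  H(A) = 1.4743 bits
  H(B) = 0.8853 bits
  H(C) = 1.5850 bits

Ranking: C > A > B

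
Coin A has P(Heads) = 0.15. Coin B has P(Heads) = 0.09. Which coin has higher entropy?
A

For binary distributions, entropy is maximized at p=0.5 and decreases as p moves toward 0 or 1.

H(A) = H(0.15) = 0.6098 bits
H(B) = H(0.09) = 0.4365 bits

Distribution A (p=0.15) is closer to uniform (p=0.5), so it has higher entropy.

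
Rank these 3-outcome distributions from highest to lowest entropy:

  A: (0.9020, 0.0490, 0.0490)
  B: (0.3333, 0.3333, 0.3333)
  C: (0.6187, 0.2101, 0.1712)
B > C > A

Key insight: Entropy is maximized by uniform distributions and minimized by concentrated distributions.

- Uniform distributions have maximum entropy log₂(3) = 1.5850 bits
- The more "peaked" or concentrated a distribution, the lower its entropy

Entropies:
  H(A) = 0.5606 bits
  H(B) = 1.5850 bits
  H(C) = 1.3374 bits

Ranking: B > C > A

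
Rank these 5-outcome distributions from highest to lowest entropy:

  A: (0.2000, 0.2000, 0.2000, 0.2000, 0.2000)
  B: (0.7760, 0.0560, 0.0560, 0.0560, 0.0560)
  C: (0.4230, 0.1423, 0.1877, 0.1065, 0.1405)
A > C > B

Key insight: Entropy is maximized by uniform distributions and minimized by concentrated distributions.

- Uniform distributions have maximum entropy log₂(5) = 2.3219 bits
- The more "peaked" or concentrated a distribution, the lower its entropy

Entropies:
  H(A) = 2.3219 bits
  H(B) = 1.2154 bits
  H(C) = 2.1202 bits

Ranking: A > C > B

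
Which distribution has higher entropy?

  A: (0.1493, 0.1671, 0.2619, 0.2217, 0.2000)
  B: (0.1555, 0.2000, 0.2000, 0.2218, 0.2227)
B

Both distributions are close to uniform, making this a harder comparison.

H(A) = 2.2934 bits
H(B) = 2.3107 bits

The distribution closer to uniform has higher entropy.
Answer: B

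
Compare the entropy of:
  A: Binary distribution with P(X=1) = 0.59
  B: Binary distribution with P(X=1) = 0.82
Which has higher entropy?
A

For binary distributions, entropy is maximized at p=0.5 and decreases as p moves toward 0 or 1.

H(A) = H(0.59) = 0.9765 bits
H(B) = H(0.82) = 0.6801 bits

Distribution A (p=0.59) is closer to uniform (p=0.5), so it has higher entropy.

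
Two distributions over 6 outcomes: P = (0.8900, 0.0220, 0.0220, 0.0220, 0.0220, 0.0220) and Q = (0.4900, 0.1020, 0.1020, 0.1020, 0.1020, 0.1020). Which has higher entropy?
Q

P is highly concentrated on one outcome (89%), making it nearly deterministic. Q spreads its mass more evenly (max 49%). The more spread-out distribution has higher entropy: H(P) ≈ 0.755 bits, H(Q) ≈ 2.184 bits.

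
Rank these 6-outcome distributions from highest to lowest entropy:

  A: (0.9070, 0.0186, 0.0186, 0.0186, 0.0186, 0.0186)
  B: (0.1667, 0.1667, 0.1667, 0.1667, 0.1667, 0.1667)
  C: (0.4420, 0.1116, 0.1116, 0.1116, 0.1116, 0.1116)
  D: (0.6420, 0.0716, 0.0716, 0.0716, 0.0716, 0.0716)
B > C > D > A

Key insight: Entropy is maximized by uniform distributions and minimized by concentrated distributions.

Entropies:
  H(A) = 0.6623 bits
  H(B) = 2.5850 bits
  H(C) = 2.2859 bits
  H(D) = 1.7723 bits

Ranking: B > C > D > A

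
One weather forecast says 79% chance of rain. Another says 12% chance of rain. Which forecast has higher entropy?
79% forecast

Treat each forecast as a Bernoulli distribution. Binary entropy is maximized at p=0.5 and falls off symmetrically toward 0 or 1. The 79% forecast is closer to 50%, so it is more uncertain. H(79%) ≈ 0.741 bits, H(12%) ≈ 0.529 bits.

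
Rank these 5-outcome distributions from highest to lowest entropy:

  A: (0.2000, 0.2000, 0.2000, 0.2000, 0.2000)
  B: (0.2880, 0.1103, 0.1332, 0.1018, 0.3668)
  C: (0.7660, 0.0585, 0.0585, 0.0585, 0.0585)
A > B > C

Key insight: Entropy is maximized by uniform distributions and minimized by concentrated distributions.

- Uniform distributions have maximum entropy log₂(5) = 2.3219 bits
- The more "peaked" or concentrated a distribution, the lower its entropy

Entropies:
  H(A) = 2.3219 bits
  H(B) = 2.1215 bits
  H(C) = 1.2529 bits

Ranking: A > B > C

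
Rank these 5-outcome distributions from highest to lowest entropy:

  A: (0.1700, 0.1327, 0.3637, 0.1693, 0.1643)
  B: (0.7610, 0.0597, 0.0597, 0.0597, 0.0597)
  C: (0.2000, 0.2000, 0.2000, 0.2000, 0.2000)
C > A > B

Key insight: Entropy is maximized by uniform distributions and minimized by concentrated distributions.

- Uniform distributions have maximum entropy log₂(5) = 2.3219 bits
- The more "peaked" or concentrated a distribution, the lower its entropy

Entropies:
  H(A) = 2.2138 bits
  H(B) = 1.2714 bits
  H(C) = 2.3219 bits

Ranking: C > A > B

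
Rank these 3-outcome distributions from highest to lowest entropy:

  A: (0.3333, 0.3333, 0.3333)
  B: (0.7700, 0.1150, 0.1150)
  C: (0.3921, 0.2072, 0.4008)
A > C > B

Key insight: Entropy is maximized by uniform distributions and minimized by concentrated distributions.

- Uniform distributions have maximum entropy log₂(3) = 1.5850 bits
- The more "peaked" or concentrated a distribution, the lower its entropy

Entropies:
  H(A) = 1.5850 bits
  H(B) = 1.0080 bits
  H(C) = 1.5288 bits

Ranking: A > C > B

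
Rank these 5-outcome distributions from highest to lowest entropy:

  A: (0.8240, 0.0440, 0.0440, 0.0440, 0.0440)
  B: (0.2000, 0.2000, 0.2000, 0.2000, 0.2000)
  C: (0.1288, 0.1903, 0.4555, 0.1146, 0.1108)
B > C > A

Key insight: Entropy is maximized by uniform distributions and minimized by concentrated distributions.

- Uniform distributions have maximum entropy log₂(5) = 2.3219 bits
- The more "peaked" or concentrated a distribution, the lower its entropy

Entropies:
  H(A) = 1.0232 bits
  H(B) = 2.3219 bits
  H(C) = 2.0629 bits

Ranking: B > C > A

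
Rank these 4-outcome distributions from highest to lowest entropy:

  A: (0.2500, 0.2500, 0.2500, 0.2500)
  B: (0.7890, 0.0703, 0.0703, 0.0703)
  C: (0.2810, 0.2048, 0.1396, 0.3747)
A > C > B

Key insight: Entropy is maximized by uniform distributions and minimized by concentrated distributions.

- Uniform distributions have maximum entropy log₂(4) = 2.0000 bits
- The more "peaked" or concentrated a distribution, the lower its entropy

Entropies:
  H(A) = 2.0000 bits
  H(B) = 1.0778 bits
  H(C) = 1.9103 bits

Ranking: A > C > B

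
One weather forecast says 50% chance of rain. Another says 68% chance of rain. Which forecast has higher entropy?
50% forecast

Treat each forecast as a Bernoulli distribution. Binary entropy is maximized at p=0.5 and falls off symmetrically toward 0 or 1. The 50% forecast is closer to 50%, so it is more uncertain. H(50%) ≈ 1.000 bits, H(68%) ≈ 0.904 bits.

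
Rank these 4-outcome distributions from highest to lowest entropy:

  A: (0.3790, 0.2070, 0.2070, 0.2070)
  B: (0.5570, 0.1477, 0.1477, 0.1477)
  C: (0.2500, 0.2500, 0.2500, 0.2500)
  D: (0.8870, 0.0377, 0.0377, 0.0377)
C > A > B > D

Key insight: Entropy is maximized by uniform distributions and minimized by concentrated distributions.

Entropies:
  H(A) = 1.9416 bits
  H(B) = 1.6927 bits
  H(C) = 2.0000 bits
  H(D) = 0.6880 bits

Ranking: C > A > B > D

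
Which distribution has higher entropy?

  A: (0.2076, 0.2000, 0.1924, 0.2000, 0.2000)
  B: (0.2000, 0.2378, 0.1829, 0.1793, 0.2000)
A

Both distributions are close to uniform, making this a harder comparison.

H(A) = 2.3215 bits
H(B) = 2.3144 bits

The distribution closer to uniform has higher entropy.
Answer: A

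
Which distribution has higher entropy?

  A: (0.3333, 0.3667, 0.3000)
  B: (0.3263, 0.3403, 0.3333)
B

Both distributions are close to uniform, making this a harder comparison.

H(A) = 1.5801 bits
H(B) = 1.5848 bits

The distribution closer to uniform has higher entropy.
Answer: B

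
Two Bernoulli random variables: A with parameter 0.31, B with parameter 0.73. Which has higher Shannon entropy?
A

For binary distributions, entropy is maximized at p=0.5 and decreases as p moves toward 0 or 1.

H(A) = H(0.31) = 0.8932 bits
H(B) = H(0.73) = 0.8415 bits

Distribution A (p=0.31) is closer to uniform (p=0.5), so it has higher entropy.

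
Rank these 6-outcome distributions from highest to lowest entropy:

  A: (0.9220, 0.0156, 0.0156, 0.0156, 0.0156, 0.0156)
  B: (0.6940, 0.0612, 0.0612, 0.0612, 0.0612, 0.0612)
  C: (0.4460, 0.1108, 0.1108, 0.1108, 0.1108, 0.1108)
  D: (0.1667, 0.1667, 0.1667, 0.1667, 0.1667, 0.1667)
D > C > B > A

Key insight: Entropy is maximized by uniform distributions and minimized by concentrated distributions.

Entropies:
  H(A) = 0.5762 bits
  H(B) = 1.5990 bits
  H(C) = 2.2779 bits
  H(D) = 2.5850 bits

Ranking: D > C > B > A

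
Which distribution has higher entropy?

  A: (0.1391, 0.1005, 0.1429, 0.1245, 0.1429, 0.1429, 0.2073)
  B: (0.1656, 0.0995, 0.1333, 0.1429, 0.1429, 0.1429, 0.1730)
B

Both distributions are close to uniform, making this a harder comparison.

H(A) = 2.7770 bits
H(B) = 2.7895 bits

The distribution closer to uniform has higher entropy.
Answer: B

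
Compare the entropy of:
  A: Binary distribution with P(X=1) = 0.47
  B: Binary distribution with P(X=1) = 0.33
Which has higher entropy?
A

For binary distributions, entropy is maximized at p=0.5 and decreases as p moves toward 0 or 1.

H(A) = H(0.47) = 0.9974 bits
H(B) = H(0.33) = 0.9149 bits

Distribution A (p=0.47) is closer to uniform (p=0.5), so it has higher entropy.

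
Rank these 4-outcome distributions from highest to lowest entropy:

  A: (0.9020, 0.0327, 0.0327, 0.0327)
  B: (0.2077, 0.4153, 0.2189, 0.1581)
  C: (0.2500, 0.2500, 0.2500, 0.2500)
C > B > A

Key insight: Entropy is maximized by uniform distributions and minimized by concentrated distributions.

- Uniform distributions have maximum entropy log₂(4) = 2.0000 bits
- The more "peaked" or concentrated a distribution, the lower its entropy

Entropies:
  H(A) = 0.6179 bits
  H(B) = 1.8979 bits
  H(C) = 2.0000 bits

Ranking: C > B > A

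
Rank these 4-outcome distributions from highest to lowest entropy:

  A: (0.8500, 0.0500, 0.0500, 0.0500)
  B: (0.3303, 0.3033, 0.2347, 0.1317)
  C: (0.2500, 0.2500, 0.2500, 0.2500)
C > B > A

Key insight: Entropy is maximized by uniform distributions and minimized by concentrated distributions.

- Uniform distributions have maximum entropy log₂(4) = 2.0000 bits
- The more "peaked" or concentrated a distribution, the lower its entropy

Entropies:
  H(A) = 0.8476 bits
  H(B) = 1.9258 bits
  H(C) = 2.0000 bits

Ranking: C > B > A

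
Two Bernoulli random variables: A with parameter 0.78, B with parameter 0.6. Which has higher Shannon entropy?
B

For binary distributions, entropy is maximized at p=0.5 and decreases as p moves toward 0 or 1.

H(A) = H(0.78) = 0.7602 bits
H(B) = H(0.6) = 0.9710 bits

Distribution B (p=0.6) is closer to uniform (p=0.5), so it has higher entropy.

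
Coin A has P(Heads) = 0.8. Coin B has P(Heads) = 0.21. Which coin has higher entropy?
B

For binary distributions, entropy is maximized at p=0.5 and decreases as p moves toward 0 or 1.

H(A) = H(0.8) = 0.7219 bits
H(B) = H(0.21) = 0.7415 bits

Distribution B (p=0.21) is closer to uniform (p=0.5), so it has higher entropy.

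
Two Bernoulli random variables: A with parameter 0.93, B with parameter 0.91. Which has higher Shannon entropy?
B

For binary distributions, entropy is maximized at p=0.5 and decreases as p moves toward 0 or 1.

H(A) = H(0.93) = 0.3659 bits
H(B) = H(0.91) = 0.4365 bits

Distribution B (p=0.91) is closer to uniform (p=0.5), so it has higher entropy.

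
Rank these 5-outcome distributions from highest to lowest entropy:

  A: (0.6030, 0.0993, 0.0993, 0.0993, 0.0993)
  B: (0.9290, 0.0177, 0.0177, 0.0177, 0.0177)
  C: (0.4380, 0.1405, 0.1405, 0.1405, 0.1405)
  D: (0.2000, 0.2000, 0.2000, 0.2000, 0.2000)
D > C > A > B

Key insight: Entropy is maximized by uniform distributions and minimized by concentrated distributions.

Entropies:
  H(A) = 1.7632 bits
  H(B) = 0.5116 bits
  H(C) = 2.1129 bits
  H(D) = 2.3219 bits

Ranking: D > C > A > B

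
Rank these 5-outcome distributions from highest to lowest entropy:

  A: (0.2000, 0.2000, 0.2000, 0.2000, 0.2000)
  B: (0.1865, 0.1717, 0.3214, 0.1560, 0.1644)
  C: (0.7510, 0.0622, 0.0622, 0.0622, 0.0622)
A > B > C

Key insight: Entropy is maximized by uniform distributions and minimized by concentrated distributions.

- Uniform distributions have maximum entropy log₂(5) = 2.3219 bits
- The more "peaked" or concentrated a distribution, the lower its entropy

Entropies:
  H(A) = 2.3219 bits
  H(B) = 2.2610 bits
  H(C) = 1.3077 bits

Ranking: A > B > C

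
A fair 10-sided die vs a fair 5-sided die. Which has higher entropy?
10-sided die

Both are uniform distributions; for uniform over n outcomes, H = log₂(n). H(10-sided) = log₂(10) = 3.322 bits and H(5-sided) = log₂(5) = 2.322 bits. More outcomes in a uniform distribution means higher entropy.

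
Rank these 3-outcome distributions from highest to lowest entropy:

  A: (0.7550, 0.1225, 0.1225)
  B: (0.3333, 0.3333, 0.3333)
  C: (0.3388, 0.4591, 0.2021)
B > C > A

Key insight: Entropy is maximized by uniform distributions and minimized by concentrated distributions.

- Uniform distributions have maximum entropy log₂(3) = 1.5850 bits
- The more "peaked" or concentrated a distribution, the lower its entropy

Entropies:
  H(A) = 1.0483 bits
  H(B) = 1.5850 bits
  H(C) = 1.5108 bits

Ranking: B > C > A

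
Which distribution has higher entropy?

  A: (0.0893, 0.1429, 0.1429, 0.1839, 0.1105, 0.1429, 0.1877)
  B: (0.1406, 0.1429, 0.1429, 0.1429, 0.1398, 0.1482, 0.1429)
B

Both distributions are close to uniform, making this a harder comparison.

H(A) = 2.7679 bits
H(B) = 2.8071 bits

The distribution closer to uniform has higher entropy.
Answer: B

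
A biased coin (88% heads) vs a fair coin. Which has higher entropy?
Fair coin

The fair coin is uniform (p=0.5), maximizing binary entropy at 1 bit. The biased coin has H(0.88) ≈ 0.529 bits — its outcome is more predictable, so its entropy is lower.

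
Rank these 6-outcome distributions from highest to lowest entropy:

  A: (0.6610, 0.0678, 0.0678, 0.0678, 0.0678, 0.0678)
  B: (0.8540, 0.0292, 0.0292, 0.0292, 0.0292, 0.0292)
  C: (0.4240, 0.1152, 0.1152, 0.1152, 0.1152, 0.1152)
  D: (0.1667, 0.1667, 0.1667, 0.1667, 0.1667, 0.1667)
D > C > A > B

Key insight: Entropy is maximized by uniform distributions and minimized by concentrated distributions.

Entropies:
  H(A) = 1.7110 bits
  H(B) = 0.9387 bits
  H(C) = 2.3207 bits
  H(D) = 2.5850 bits

Ranking: D > C > A > B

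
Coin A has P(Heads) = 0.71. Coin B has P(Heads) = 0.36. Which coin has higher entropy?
B

For binary distributions, entropy is maximized at p=0.5 and decreases as p moves toward 0 or 1.

H(A) = H(0.71) = 0.8687 bits
H(B) = H(0.36) = 0.9427 bits

Distribution B (p=0.36) is closer to uniform (p=0.5), so it has higher entropy.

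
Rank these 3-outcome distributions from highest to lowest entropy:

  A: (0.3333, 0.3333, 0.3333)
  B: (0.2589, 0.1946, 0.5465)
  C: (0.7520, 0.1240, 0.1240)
A > B > C

Key insight: Entropy is maximized by uniform distributions and minimized by concentrated distributions.

- Uniform distributions have maximum entropy log₂(3) = 1.5850 bits
- The more "peaked" or concentrated a distribution, the lower its entropy

Entropies:
  H(A) = 1.5850 bits
  H(B) = 1.4406 bits
  H(C) = 1.0561 bits

Ranking: A > B > C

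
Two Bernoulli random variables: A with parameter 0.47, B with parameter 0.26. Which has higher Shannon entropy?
A

For binary distributions, entropy is maximized at p=0.5 and decreases as p moves toward 0 or 1.

H(A) = H(0.47) = 0.9974 bits
H(B) = H(0.26) = 0.8267 bits

Distribution A (p=0.47) is closer to uniform (p=0.5), so it has higher entropy.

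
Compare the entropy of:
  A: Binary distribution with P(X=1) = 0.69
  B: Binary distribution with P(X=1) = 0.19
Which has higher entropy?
A

For binary distributions, entropy is maximized at p=0.5 and decreases as p moves toward 0 or 1.

H(A) = H(0.69) = 0.8932 bits
H(B) = H(0.19) = 0.7015 bits

Distribution A (p=0.69) is closer to uniform (p=0.5), so it has higher entropy.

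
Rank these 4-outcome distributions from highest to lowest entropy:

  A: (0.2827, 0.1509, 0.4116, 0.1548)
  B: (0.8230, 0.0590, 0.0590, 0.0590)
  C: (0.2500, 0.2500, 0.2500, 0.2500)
C > A > B

Key insight: Entropy is maximized by uniform distributions and minimized by concentrated distributions.

- Uniform distributions have maximum entropy log₂(4) = 2.0000 bits
- The more "peaked" or concentrated a distribution, the lower its entropy

Entropies:
  H(A) = 1.8707 bits
  H(B) = 0.9540 bits
  H(C) = 2.0000 bits

Ranking: C > A > B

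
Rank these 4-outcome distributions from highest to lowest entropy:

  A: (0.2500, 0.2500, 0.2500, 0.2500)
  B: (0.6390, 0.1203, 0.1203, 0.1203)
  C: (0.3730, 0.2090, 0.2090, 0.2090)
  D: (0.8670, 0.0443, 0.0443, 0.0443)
A > C > B > D

Key insight: Entropy is maximized by uniform distributions and minimized by concentrated distributions.

Entropies:
  H(A) = 2.0000 bits
  H(B) = 1.5157 bits
  H(C) = 1.9467 bits
  H(D) = 0.7764 bits

Ranking: A > C > B > D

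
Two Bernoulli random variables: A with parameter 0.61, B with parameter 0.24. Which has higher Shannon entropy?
A

For binary distributions, entropy is maximized at p=0.5 and decreases as p moves toward 0 or 1.

H(A) = H(0.61) = 0.9648 bits
H(B) = H(0.24) = 0.7950 bits

Distribution A (p=0.61) is closer to uniform (p=0.5), so it has higher entropy.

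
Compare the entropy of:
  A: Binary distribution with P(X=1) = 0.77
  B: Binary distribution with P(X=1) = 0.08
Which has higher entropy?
A

For binary distributions, entropy is maximized at p=0.5 and decreases as p moves toward 0 or 1.

H(A) = H(0.77) = 0.7780 bits
H(B) = H(0.08) = 0.4022 bits

Distribution A (p=0.77) is closer to uniform (p=0.5), so it has higher entropy.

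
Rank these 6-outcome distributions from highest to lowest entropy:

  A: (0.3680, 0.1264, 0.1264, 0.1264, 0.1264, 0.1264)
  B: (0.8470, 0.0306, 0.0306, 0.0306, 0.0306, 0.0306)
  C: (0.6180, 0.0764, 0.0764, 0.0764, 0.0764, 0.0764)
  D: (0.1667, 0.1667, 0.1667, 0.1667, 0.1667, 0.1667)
D > A > C > B

Key insight: Entropy is maximized by uniform distributions and minimized by concentrated distributions.

Entropies:
  H(A) = 2.4166 bits
  H(B) = 0.9726 bits
  H(C) = 1.8464 bits
  H(D) = 2.5850 bits

Ranking: D > A > C > B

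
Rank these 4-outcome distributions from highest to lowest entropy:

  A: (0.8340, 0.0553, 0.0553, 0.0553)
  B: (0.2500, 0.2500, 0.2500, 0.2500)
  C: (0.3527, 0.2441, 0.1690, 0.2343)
B > C > A

Key insight: Entropy is maximized by uniform distributions and minimized by concentrated distributions.

- Uniform distributions have maximum entropy log₂(4) = 2.0000 bits
- The more "peaked" or concentrated a distribution, the lower its entropy

Entropies:
  H(A) = 0.9116 bits
  H(B) = 2.0000 bits
  H(C) = 1.9508 bits

Ranking: B > C > A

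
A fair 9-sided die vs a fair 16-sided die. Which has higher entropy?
16-sided die

Both are uniform distributions; for uniform over n outcomes, H = log₂(n). H(9-sided) = log₂(9) = 3.170 bits and H(16-sided) = log₂(16) = 4.000 bits. More outcomes in a uniform distribution means higher entropy.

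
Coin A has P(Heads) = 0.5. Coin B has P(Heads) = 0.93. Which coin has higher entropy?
A

For binary distributions, entropy is maximized at p=0.5 and decreases as p moves toward 0 or 1.

H(A) = H(0.5) = 1.0000 bits
H(B) = H(0.93) = 0.3659 bits

Distribution A (p=0.5) is closer to uniform (p=0.5), so it has higher entropy.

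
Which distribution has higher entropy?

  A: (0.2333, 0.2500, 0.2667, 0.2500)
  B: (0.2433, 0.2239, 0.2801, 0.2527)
A

Both distributions are close to uniform, making this a harder comparison.

H(A) = 1.9984 bits
H(B) = 1.9953 bits

The distribution closer to uniform has higher entropy.
Answer: A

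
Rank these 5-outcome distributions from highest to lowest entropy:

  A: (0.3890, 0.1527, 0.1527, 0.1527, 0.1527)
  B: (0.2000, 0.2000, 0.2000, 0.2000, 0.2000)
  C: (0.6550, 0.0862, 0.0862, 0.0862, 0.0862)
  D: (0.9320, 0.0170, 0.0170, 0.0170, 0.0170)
B > A > C > D

Key insight: Entropy is maximized by uniform distributions and minimized by concentrated distributions.

Entropies:
  H(A) = 2.1862 bits
  H(B) = 2.3219 bits
  H(C) = 1.6195 bits
  H(D) = 0.4944 bits

Ranking: B > A > C > D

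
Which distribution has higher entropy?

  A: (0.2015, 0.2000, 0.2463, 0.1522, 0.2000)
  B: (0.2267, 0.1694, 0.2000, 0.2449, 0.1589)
A

Both distributions are close to uniform, making this a harder comparison.

H(A) = 2.3057 bits
H(B) = 2.3026 bits

The distribution closer to uniform has higher entropy.
Answer: A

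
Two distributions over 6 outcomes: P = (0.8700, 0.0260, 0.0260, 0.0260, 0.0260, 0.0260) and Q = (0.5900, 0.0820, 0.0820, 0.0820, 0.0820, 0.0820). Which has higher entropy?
Q

P is highly concentrated on one outcome (87%), making it nearly deterministic. Q spreads its mass more evenly (max 59%). The more spread-out distribution has higher entropy: H(P) ≈ 0.859 bits, H(Q) ≈ 1.928 bits.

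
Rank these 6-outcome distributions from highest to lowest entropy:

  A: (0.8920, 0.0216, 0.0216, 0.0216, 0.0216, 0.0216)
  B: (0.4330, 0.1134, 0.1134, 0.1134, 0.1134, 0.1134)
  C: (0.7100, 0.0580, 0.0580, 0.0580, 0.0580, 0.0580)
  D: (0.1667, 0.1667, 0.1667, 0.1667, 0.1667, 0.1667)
D > B > C > A

Key insight: Entropy is maximized by uniform distributions and minimized by concentrated distributions.

Entropies:
  H(A) = 0.7446 bits
  H(B) = 2.3035 bits
  H(C) = 1.5421 bits
  H(D) = 2.5850 bits

Ranking: D > B > C > A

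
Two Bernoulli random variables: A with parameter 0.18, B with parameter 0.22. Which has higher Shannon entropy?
B

For binary distributions, entropy is maximized at p=0.5 and decreases as p moves toward 0 or 1.

H(A) = H(0.18) = 0.6801 bits
H(B) = H(0.22) = 0.7602 bits

Distribution B (p=0.22) is closer to uniform (p=0.5), so it has higher entropy.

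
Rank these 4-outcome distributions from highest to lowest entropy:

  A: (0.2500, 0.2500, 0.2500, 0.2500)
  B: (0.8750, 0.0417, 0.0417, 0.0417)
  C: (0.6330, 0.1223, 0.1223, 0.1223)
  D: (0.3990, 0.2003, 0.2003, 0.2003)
A > D > C > B

Key insight: Entropy is maximized by uniform distributions and minimized by concentrated distributions.

Entropies:
  H(A) = 2.0000 bits
  H(B) = 0.7417 bits
  H(C) = 1.5300 bits
  H(D) = 1.9229 bits

Ranking: A > D > C > B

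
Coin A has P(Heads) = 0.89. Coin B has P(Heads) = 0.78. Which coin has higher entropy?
B

For binary distributions, entropy is maximized at p=0.5 and decreases as p moves toward 0 or 1.

H(A) = H(0.89) = 0.4999 bits
H(B) = H(0.78) = 0.7602 bits

Distribution B (p=0.78) is closer to uniform (p=0.5), so it has higher entropy.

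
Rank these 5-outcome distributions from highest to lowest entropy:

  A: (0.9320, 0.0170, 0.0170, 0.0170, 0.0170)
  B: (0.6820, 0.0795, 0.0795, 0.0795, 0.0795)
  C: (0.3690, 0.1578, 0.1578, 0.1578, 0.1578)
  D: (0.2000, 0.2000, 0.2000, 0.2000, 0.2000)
D > C > B > A

Key insight: Entropy is maximized by uniform distributions and minimized by concentrated distributions.

Entropies:
  H(A) = 0.4944 bits
  H(B) = 1.5382 bits
  H(C) = 2.2119 bits
  H(D) = 2.3219 bits

Ranking: D > C > B > A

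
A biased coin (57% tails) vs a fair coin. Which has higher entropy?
Fair coin

The fair coin is uniform (p=0.5), maximizing binary entropy at 1 bit. The biased coin has H(0.57) ≈ 0.986 bits — its outcome is more predictable, so its entropy is lower.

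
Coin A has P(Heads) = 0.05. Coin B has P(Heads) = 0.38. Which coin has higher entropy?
B

For binary distributions, entropy is maximized at p=0.5 and decreases as p moves toward 0 or 1.

H(A) = H(0.05) = 0.2864 bits
H(B) = H(0.38) = 0.9580 bits

Distribution B (p=0.38) is closer to uniform (p=0.5), so it has higher entropy.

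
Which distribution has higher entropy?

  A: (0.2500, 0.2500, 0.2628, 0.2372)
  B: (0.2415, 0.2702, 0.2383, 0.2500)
A

Both distributions are close to uniform, making this a harder comparison.

H(A) = 1.9991 bits
H(B) = 1.9982 bits

The distribution closer to uniform has higher entropy.
Answer: A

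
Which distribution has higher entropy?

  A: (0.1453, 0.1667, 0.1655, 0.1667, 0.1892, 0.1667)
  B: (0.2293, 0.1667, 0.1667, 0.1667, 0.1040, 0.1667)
A

Both distributions are close to uniform, making this a harder comparison.

H(A) = 2.5808 bits
H(B) = 2.5502 bits

The distribution closer to uniform has higher entropy.
Answer: A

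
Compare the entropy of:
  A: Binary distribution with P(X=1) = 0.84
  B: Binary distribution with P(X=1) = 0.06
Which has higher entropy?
A

For binary distributions, entropy is maximized at p=0.5 and decreases as p moves toward 0 or 1.

H(A) = H(0.84) = 0.6343 bits
H(B) = H(0.06) = 0.3274 bits

Distribution A (p=0.84) is closer to uniform (p=0.5), so it has higher entropy.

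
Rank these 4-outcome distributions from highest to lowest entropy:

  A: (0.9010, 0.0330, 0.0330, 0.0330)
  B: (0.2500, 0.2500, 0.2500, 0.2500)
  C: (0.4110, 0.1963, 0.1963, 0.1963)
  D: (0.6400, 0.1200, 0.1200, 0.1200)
B > C > D > A

Key insight: Entropy is maximized by uniform distributions and minimized by concentrated distributions.

Entropies:
  H(A) = 0.6227 bits
  H(B) = 2.0000 bits
  H(C) = 1.9106 bits
  H(D) = 1.5133 bits

Ranking: B > C > D > A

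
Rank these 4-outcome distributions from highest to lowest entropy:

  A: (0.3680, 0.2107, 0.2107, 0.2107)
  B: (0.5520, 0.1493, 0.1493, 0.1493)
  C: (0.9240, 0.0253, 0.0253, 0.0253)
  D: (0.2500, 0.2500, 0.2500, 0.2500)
D > A > B > C

Key insight: Entropy is maximized by uniform distributions and minimized by concentrated distributions.

Entropies:
  H(A) = 1.9508 bits
  H(B) = 1.7022 bits
  H(C) = 0.5084 bits
  H(D) = 2.0000 bits

Ranking: D > A > B > C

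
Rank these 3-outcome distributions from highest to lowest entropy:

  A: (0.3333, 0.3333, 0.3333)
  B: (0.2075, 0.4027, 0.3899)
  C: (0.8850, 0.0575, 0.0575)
A > B > C

Key insight: Entropy is maximized by uniform distributions and minimized by concentrated distributions.

- Uniform distributions have maximum entropy log₂(3) = 1.5850 bits
- The more "peaked" or concentrated a distribution, the lower its entropy

Entropies:
  H(A) = 1.5850 bits
  H(B) = 1.5290 bits
  H(C) = 0.6298 bits

Ranking: A > B > C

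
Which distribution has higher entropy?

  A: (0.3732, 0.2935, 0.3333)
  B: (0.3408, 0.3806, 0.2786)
A

Both distributions are close to uniform, making this a harder comparison.

H(A) = 1.5781 bits
H(B) = 1.5733 bits

The distribution closer to uniform has higher entropy.
Answer: A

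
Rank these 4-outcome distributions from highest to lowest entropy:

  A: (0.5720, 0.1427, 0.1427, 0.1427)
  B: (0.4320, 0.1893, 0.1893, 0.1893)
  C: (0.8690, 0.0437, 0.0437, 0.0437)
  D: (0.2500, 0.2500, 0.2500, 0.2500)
D > B > A > C

Key insight: Entropy is maximized by uniform distributions and minimized by concentrated distributions.

Entropies:
  H(A) = 1.6634 bits
  H(B) = 1.8869 bits
  H(C) = 0.7678 bits
  H(D) = 2.0000 bits

Ranking: D > B > A > C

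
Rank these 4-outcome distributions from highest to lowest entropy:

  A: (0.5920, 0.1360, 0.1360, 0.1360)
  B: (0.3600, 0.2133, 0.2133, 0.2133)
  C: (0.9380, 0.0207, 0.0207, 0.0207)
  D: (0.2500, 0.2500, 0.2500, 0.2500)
D > B > A > C

Key insight: Entropy is maximized by uniform distributions and minimized by concentrated distributions.

Entropies:
  H(A) = 1.6221 bits
  H(B) = 1.9571 bits
  H(C) = 0.4336 bits
  H(D) = 2.0000 bits

Ranking: D > B > A > C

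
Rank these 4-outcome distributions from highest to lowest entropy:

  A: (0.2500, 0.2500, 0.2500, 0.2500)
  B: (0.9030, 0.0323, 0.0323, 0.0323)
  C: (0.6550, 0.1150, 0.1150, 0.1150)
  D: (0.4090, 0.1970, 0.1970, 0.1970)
A > D > C > B

Key insight: Entropy is maximized by uniform distributions and minimized by concentrated distributions.

Entropies:
  H(A) = 2.0000 bits
  H(B) = 0.6132 bits
  H(C) = 1.4763 bits
  H(D) = 1.9127 bits

Ranking: A > D > C > B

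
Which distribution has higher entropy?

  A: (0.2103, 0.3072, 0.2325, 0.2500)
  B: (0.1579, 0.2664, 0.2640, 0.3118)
A

Both distributions are close to uniform, making this a harder comparison.

H(A) = 1.9855 bits
H(B) = 1.9603 bits

The distribution closer to uniform has higher entropy.
Answer: A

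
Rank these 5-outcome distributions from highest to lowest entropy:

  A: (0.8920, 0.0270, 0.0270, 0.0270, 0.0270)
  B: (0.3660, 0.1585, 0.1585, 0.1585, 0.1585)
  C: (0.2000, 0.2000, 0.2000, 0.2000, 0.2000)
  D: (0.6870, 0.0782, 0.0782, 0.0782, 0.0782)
C > B > D > A

Key insight: Entropy is maximized by uniform distributions and minimized by concentrated distributions.

Entropies:
  H(A) = 0.7099 bits
  H(B) = 2.2156 bits
  H(C) = 2.3219 bits
  H(D) = 1.5226 bits

Ranking: C > B > D > A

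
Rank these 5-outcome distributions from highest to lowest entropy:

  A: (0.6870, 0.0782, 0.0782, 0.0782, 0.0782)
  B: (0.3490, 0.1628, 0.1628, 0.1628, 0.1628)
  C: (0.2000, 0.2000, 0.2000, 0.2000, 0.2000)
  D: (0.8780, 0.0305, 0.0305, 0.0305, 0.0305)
C > B > A > D

Key insight: Entropy is maximized by uniform distributions and minimized by concentrated distributions.

Entropies:
  H(A) = 1.5226 bits
  H(B) = 2.2352 bits
  H(C) = 2.3219 bits
  H(D) = 0.7791 bits

Ranking: C > B > A > D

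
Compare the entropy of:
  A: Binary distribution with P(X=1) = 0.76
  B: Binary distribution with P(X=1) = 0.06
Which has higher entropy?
A

For binary distributions, entropy is maximized at p=0.5 and decreases as p moves toward 0 or 1.

H(A) = H(0.76) = 0.7950 bits
H(B) = H(0.06) = 0.3274 bits

Distribution A (p=0.76) is closer to uniform (p=0.5), so it has higher entropy.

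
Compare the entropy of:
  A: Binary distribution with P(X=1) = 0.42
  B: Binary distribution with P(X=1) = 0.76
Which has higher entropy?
A

For binary distributions, entropy is maximized at p=0.5 and decreases as p moves toward 0 or 1.

H(A) = H(0.42) = 0.9815 bits
H(B) = H(0.76) = 0.7950 bits

Distribution A (p=0.42) is closer to uniform (p=0.5), so it has higher entropy.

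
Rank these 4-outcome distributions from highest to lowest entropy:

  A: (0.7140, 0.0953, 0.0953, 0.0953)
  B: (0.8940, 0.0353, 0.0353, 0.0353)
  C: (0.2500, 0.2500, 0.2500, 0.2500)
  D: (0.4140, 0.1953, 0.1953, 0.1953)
C > D > A > B

Key insight: Entropy is maximized by uniform distributions and minimized by concentrated distributions.

Entropies:
  H(A) = 1.3168 bits
  H(B) = 0.6557 bits
  H(C) = 2.0000 bits
  H(D) = 1.9073 bits

Ranking: C > D > A > B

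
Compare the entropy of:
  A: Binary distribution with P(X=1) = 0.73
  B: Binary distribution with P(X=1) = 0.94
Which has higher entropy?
A

For binary distributions, entropy is maximized at p=0.5 and decreases as p moves toward 0 or 1.

H(A) = H(0.73) = 0.8415 bits
H(B) = H(0.94) = 0.3274 bits

Distribution A (p=0.73) is closer to uniform (p=0.5), so it has higher entropy.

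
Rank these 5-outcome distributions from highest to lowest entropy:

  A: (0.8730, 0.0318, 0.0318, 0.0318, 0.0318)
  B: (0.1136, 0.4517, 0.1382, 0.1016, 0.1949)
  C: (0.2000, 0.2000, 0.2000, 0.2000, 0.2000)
C > B > A

Key insight: Entropy is maximized by uniform distributions and minimized by concentrated distributions.

- Uniform distributions have maximum entropy log₂(5) = 2.3219 bits
- The more "peaked" or concentrated a distribution, the lower its entropy

Entropies:
  H(A) = 0.8032 bits
  H(B) = 2.0639 bits
  H(C) = 2.3219 bits

Ranking: C > B > A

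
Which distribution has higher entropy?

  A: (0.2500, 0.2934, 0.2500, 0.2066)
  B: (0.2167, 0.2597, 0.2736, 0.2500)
B

Both distributions are close to uniform, making this a harder comparison.

H(A) = 1.9891 bits
H(B) = 1.9948 bits

The distribution closer to uniform has higher entropy.
Answer: B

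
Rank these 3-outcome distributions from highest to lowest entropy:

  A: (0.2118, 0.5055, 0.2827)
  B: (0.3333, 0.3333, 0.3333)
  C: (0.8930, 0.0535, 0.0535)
B > A > C

Key insight: Entropy is maximized by uniform distributions and minimized by concentrated distributions.

- Uniform distributions have maximum entropy log₂(3) = 1.5850 bits
- The more "peaked" or concentrated a distribution, the lower its entropy

Entropies:
  H(A) = 1.4870 bits
  H(B) = 1.5850 bits
  H(C) = 0.5978 bits

Ranking: B > A > C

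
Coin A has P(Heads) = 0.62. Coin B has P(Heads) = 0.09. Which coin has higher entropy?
A

For binary distributions, entropy is maximized at p=0.5 and decreases as p moves toward 0 or 1.

H(A) = H(0.62) = 0.9580 bits
H(B) = H(0.09) = 0.4365 bits

Distribution A (p=0.62) is closer to uniform (p=0.5), so it has higher entropy.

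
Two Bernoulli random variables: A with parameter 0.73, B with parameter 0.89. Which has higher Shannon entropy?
A

For binary distributions, entropy is maximized at p=0.5 and decreases as p moves toward 0 or 1.

H(A) = H(0.73) = 0.8415 bits
H(B) = H(0.89) = 0.4999 bits

Distribution A (p=0.73) is closer to uniform (p=0.5), so it has higher entropy.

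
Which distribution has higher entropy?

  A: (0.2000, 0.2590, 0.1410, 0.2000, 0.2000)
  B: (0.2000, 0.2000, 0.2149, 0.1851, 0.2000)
B

Both distributions are close to uniform, making this a harder comparison.

H(A) = 2.2964 bits
H(B) = 2.3203 bits

The distribution closer to uniform has higher entropy.
Answer: B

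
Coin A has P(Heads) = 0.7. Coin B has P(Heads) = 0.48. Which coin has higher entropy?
B

For binary distributions, entropy is maximized at p=0.5 and decreases as p moves toward 0 or 1.

H(A) = H(0.7) = 0.8813 bits
H(B) = H(0.48) = 0.9988 bits

Distribution B (p=0.48) is closer to uniform (p=0.5), so it has higher entropy.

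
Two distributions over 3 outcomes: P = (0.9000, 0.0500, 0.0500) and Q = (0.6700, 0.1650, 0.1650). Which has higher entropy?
Q

P is highly concentrated on one outcome (90%), making it nearly deterministic. Q spreads its mass more evenly (max 67%). The more spread-out distribution has higher entropy: H(P) ≈ 0.569 bits, H(Q) ≈ 1.245 bits.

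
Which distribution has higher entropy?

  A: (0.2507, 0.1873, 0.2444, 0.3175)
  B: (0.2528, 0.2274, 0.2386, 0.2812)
B

Both distributions are close to uniform, making this a harder comparison.

H(A) = 1.9754 bits
H(B) = 1.9954 bits

The distribution closer to uniform has higher entropy.
Answer: B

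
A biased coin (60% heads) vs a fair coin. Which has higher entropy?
Fair coin

The fair coin is uniform (p=0.5), maximizing binary entropy at 1 bit. The biased coin has H(0.60) ≈ 0.971 bits — its outcome is more predictable, so its entropy is lower.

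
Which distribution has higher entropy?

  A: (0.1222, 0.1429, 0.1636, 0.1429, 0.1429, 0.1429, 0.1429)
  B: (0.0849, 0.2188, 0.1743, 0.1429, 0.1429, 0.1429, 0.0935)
A

Both distributions are close to uniform, making this a harder comparison.

H(A) = 2.8030 bits
H(B) = 2.7437 bits

The distribution closer to uniform has higher entropy.
Answer: A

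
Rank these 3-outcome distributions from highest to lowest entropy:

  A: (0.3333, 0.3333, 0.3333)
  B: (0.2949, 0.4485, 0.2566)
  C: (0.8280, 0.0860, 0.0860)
A > B > C

Key insight: Entropy is maximized by uniform distributions and minimized by concentrated distributions.

- Uniform distributions have maximum entropy log₂(3) = 1.5850 bits
- The more "peaked" or concentrated a distribution, the lower its entropy

Entropies:
  H(A) = 1.5850 bits
  H(B) = 1.5419 bits
  H(C) = 0.8343 bits

Ranking: A > B > C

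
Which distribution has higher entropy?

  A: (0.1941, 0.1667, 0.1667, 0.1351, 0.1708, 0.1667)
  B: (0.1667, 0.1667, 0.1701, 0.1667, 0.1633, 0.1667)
B

Both distributions are close to uniform, making this a harder comparison.

H(A) = 2.5772 bits
H(B) = 2.5849 bits

The distribution closer to uniform has higher entropy.
Answer: B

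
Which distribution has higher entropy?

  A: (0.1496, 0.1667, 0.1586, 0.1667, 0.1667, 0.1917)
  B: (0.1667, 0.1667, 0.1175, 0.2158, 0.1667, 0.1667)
A

Both distributions are close to uniform, making this a harder comparison.

H(A) = 2.5808 bits
H(B) = 2.5637 bits

The distribution closer to uniform has higher entropy.
Answer: A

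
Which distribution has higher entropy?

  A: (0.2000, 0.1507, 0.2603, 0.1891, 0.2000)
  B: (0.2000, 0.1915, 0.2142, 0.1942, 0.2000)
B

Both distributions are close to uniform, making this a harder comparison.

H(A) = 2.2999 bits
H(B) = 2.3208 bits

The distribution closer to uniform has higher entropy.
Answer: B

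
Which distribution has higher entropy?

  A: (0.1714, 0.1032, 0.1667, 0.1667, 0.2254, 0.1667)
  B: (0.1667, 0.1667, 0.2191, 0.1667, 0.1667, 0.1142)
B

Both distributions are close to uniform, making this a harder comparison.

H(A) = 2.5512 bits
H(B) = 2.5608 bits

The distribution closer to uniform has higher entropy.
Answer: B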